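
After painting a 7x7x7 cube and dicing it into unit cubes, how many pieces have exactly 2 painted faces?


Large cube: 7 x 7 x 7, cut into unit cubes.
n = 7, so n - 2 = 5
Cubes with 2 painted faces lie along the edges, excluding corners.
A cube has 12 edges; each contributes (n - 2) = 5 such cubes.
Count = 12 * 5 = 60
60 unit cubes


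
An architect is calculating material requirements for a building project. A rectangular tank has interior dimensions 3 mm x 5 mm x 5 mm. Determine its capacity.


Shape: rectangular prism
l = 3 mm, w = 5 mm, h = 5 mm
Formula: V = l * w * h
V = 3 * 5 * 5
V = 15 * 5
V = 75
75 mm^3


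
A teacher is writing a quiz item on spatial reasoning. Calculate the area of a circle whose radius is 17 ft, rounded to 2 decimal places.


Shape: circle
Radius r = 17 ft
Formula: A = pi * r^2
r^2 = 17^2 = 289
A = pi * 289
A = 907.92
907.92 ft^2


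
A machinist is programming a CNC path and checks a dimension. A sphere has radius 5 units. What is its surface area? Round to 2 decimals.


Shape: sphere
Radius r = 5 units
Formula: SA = 4 * pi * r^2
r^2 = 25
SA = 4 * pi * 25
SA = 100 * pi
SA = 314.16
314.16 units^2


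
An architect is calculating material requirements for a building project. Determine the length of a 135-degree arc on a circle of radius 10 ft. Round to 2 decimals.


Shape: circular arc
Radius r = 10 ft, Angle = 135 degrees
Formula: L = (angle/360) * 2 * pi * r
2 * pi * r = 20 * pi
L = (135/360) * 20 * pi
L = 7.5 * pi
L = 23.56
23.56 ft


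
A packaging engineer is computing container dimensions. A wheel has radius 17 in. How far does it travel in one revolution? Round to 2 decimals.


Shape: circle
Radius r = 17 in
Formula: C = 2 * pi * r
C = 2 * pi * 17
C = 34 * pi
C = 106.81
106.81 in


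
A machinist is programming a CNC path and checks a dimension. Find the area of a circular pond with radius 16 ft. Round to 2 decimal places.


Shape: circle
Radius r = 16 ft
Formula: A = pi * r^2
r^2 = 16^2 = 256
A = pi * 256
A = 804.25
804.25 ft^2


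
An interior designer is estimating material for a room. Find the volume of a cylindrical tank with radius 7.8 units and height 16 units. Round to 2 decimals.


Shape: cylinder
Radius r = 7.8 units, Height h = 16 units
Formula: V = pi * r^2 * h
r^2 = 60.84
V = pi * 60.84 * 16
V = 973.44 * pi
V = 3058.15
3058.15 units^3


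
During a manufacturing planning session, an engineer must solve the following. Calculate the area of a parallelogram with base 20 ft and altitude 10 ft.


Shape: parallelogram
Base b = 20 ft, Height h = 10 ft
Formula: A = b * h
A = 20 * 10
A = 200
200 ft^2


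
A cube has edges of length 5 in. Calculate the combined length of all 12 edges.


Shape: cube
Side s = 5 in
A cube has 12 edges, all equal.
Formula: total edge length = 12 * s
Total = 12 * 5
Total = 60
60 in


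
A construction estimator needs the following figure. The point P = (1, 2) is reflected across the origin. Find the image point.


Transformation: reflection
Original point: (1, 2)
Rule for reflection through the origin: (x, y) -> (-x, -y)
Apply: (1, 2) -> (-1, -2)
(-1, -2)


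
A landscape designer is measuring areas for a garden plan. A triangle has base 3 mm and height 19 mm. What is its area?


Shape: triangle
Base b = 3 mm, Height h = 19 mm
Formula: A = (1/2) * b * h
A = 0.5 * 3 * 19
A = 0.5 * 57
A = 28.5
28.5 mm^2


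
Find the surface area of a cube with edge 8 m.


Shape: cube
Side s = 8 m
A cube has 6 square faces.
Formula: SA = 6 * s^2
s^2 = 64
SA = 6 * 64
SA = 384
384 m^2


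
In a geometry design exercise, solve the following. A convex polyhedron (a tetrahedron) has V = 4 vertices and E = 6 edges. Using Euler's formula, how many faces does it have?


Polyhedron: tetrahedron
Euler's formula for convex polyhedra: V - E + F = 2
Given: V = 4 vertices and E = 6 edges
Solve for F:
F = 2 + E - V = 2 + 6 - 4 = 4
4 faces


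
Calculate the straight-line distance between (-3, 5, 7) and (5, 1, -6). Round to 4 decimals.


3D distance between two points
P1 = (-3, 5, 7), P2 = (5, 1, -6)
Formula: d = sqrt((x2-x1)^2 + (y2-y1)^2 + (z2-z1)^2)
dx = 5 - -3 = 8
dy = 1 - 5 = -4
dz = -6 - 7 = -13
dx^2 + dy^2 + dz^2 = 64 + 16 + 169 = 249
d = sqrt(249)
d = 15.7797
15.7797 units


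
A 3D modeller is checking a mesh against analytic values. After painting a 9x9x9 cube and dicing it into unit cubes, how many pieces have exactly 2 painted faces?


Large cube: 9 x 9 x 9, cut into unit cubes.
n = 9, so n - 2 = 7
Cubes with 2 painted faces lie along the edges, excluding corners.
A cube has 12 edges; each contributes (n - 2) = 7 such cubes.
Count = 12 * 7 = 84
84 unit cubes


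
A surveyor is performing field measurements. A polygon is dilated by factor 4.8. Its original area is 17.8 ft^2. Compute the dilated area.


Linear scale factor k = 4.8
Original area = 17.8 ft^2
Rule: under a linear scaling by k, areas scale by k^2.
k^2 = 4.8^2 = 23.04
New area = 17.8 * 23.04
New area = 410.112
410.112 ft^2


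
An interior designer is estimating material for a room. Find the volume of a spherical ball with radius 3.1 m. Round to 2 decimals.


Shape: sphere
Radius r = 3.1 m
Formula: V = (4/3) * pi * r^3
r^3 = 29.791
(4/3) * 29.791 = 39.721333
V = 39.721333 * pi
V = 124.79
124.79 m^3


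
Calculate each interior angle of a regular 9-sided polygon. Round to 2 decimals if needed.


Shape: regular nonagon (9 sides)
Formula: interior angle = (n - 2) * 180 / n
(n - 2) = 7
(n - 2) * 180 = 1260
angle = 1260 / 9
angle = 140
140 degrees


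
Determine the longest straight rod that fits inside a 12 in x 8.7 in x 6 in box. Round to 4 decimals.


Shape: rectangular box (space diagonal)
l = 12 in, w = 8.7 in, h = 6 in
Visualize: the diagonal of the base, then a right triangle with that diagonal and the height.
Formula: d = sqrt(l^2 + w^2 + h^2)
l^2 + w^2 + h^2 = 144 + 75.69 + 36 = 255.69
d = sqrt(255.69)
d = 15.9903
15.9903 in


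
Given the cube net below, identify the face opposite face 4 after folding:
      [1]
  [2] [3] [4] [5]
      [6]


Net: cross layout. Take square 3 as the base (bottom).
Fold the four squares in the horizontal row up around 3: 2 -> left, 4 -> right, 5 wraps to the top.
Fold 1 and 6 up from 3: 1 -> back, 6 -> front.
Opposite pairs are therefore: (1, 6), (2, 4), (3, 5).
Face 4 is opposite face 2.
face 2


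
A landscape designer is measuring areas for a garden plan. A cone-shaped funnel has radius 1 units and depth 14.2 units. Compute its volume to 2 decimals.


Shape: cone
Radius r = 1 units, Height h = 14.2 units
Formula: V = (1/3) * pi * r^2 * h
r^2 = 1
pi * r^2 * h = pi * 1 * 14.2 = 14.2 * pi
V = 14.2 * pi / 3
V = 14.87
14.87 units^3


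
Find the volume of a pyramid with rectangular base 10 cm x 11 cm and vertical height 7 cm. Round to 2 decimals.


Shape: rectangular pyramid
Base: 10 cm x 11 cm, Height h = 7 cm
Formula: V = (1/3) * base_area * h
base_area = 10 * 11 = 110
base_area * h = 110 * 7 = 770
V = 770 / 3
V = 256.67
256.67 cm^3


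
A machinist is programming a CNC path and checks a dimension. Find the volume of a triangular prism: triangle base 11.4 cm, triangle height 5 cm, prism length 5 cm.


Shape: triangular prism
Triangle base = 11.4 cm, triangle height = 5 cm, prism length L = 5 cm
Formula: V = (1/2 * b * h_tri) * L
Cross-section area = 0.5 * 11.4 * 5 = 28.5
V = 28.5 * 5
V = 142.5
142.5 cm^3


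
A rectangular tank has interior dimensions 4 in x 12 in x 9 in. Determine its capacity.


Shape: rectangular prism
l = 4 in, w = 12 in, h = 9 in
Formula: V = l * w * h
V = 4 * 12 * 9
V = 48 * 9
V = 432
432 in^3


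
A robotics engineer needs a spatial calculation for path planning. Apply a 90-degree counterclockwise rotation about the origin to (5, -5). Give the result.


Transformation: rotation about the origin
Original point: (5, -5)
Rule for 90 deg counterclockwise: (x, y) -> (-y, x)
Apply: (5, -5) -> (5, 5)
(5, 5)


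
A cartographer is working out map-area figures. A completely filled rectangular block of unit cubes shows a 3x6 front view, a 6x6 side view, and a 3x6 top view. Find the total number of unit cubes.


Orthographic views of a solid rectangular block:
Front view 3 x 6 -> length = 3, height = 6
Side view 6 x 6 -> width = 6, height = 6 (consistent)
Top view 3 x 6 -> confirms length = 3, width = 6
The block is 3 x 6 x 6.
Total unit cubes = 3 * 6 * 6 = 108
108 unit cubes


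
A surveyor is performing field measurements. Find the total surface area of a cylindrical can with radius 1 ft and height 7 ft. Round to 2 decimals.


Shape: closed cylinder
Radius r = 1 ft, Height h = 7 ft
Formula: SA = 2*pi*r^2 + 2*pi*r*h = 2*pi*r*(r + h)
r + h = 8
2 * r * (r + h) = 2 * 1 * 8 = 16
SA = 16 * pi
SA = 50.27
50.27 ft^2


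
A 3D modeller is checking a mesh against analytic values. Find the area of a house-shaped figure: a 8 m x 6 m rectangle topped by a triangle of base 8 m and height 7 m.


Composite shape: rectangle + triangle
Rectangle area = 8 * 6 = 48
Triangle area = 0.5 * 8 * 7 = 28
Total = 48 + 28
Total = 76
76 m^2


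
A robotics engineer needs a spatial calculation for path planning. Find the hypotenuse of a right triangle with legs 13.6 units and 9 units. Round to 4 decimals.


Shape: right triangle
Legs a = 13.6 units, b = 9 units
Formula: c = sqrt(a^2 + b^2)
a^2 = 184.96, b^2 = 81
a^2 + b^2 = 265.96
c = sqrt(265.96)
c = 16.3083
16.3083 units


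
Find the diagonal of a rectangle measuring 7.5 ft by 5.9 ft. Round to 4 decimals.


Shape: rectangle (diagonal via Pythagoras)
Sides: 7.5 ft and 5.9 ft
Formula: d = sqrt(l^2 + w^2)
l^2 = 56.25, w^2 = 34.81
l^2 + w^2 = 91.06
d = sqrt(91.06)
d = 9.5425
9.5425 ft


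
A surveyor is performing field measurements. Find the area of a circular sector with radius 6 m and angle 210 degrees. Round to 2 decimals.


Shape: circular sector
Radius r = 6 m, Angle = 210 degrees
Formula: A = (angle/360) * pi * r^2
r^2 = 36
Fraction of circle = 210/360
A = (210/360) * pi * 36
A = 21 * pi
A = 65.97
65.97 m^2


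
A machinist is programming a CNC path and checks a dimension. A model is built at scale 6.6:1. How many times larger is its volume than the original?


Linear scale factor k = 6.6
Rule: under a linear scaling by k, volumes scale by k^3.
k^3 = 6.6 * 6.6 * 6.6
k^3 = 43.56 * 6.6
k^3 = 287.496
Volume scales by a factor of 287.496.
287.496 (dimensionless)


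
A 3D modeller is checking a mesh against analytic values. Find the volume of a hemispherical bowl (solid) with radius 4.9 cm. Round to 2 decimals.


Shape: hemisphere (half of a sphere)
Radius r = 4.9 cm
Formula: V = (1/2) * (4/3) * pi * r^3 = (2/3) * pi * r^3
r^3 = 117.649
(2/3) * 117.649 = 78.432667
V = 78.432667 * pi
V = 246.4
246.4 cm^3


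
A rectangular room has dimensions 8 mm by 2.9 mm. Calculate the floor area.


Shape: rectangle
Length l = 8 mm, Width w = 2.9 mm
Formula: A = l * w
A = 8 * 2.9
A = 23.2
23.2 mm^2


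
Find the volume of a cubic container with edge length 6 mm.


Shape: cube
Side s = 6 mm
Formula: V = s^3
V = 6 * 6 * 6
V = 36 * 6
V = 216
216 mm^3


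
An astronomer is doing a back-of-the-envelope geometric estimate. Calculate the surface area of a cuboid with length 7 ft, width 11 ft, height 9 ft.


Shape: rectangular prism
l = 7 ft, w = 11 ft, h = 9 ft
Formula: SA = 2(lw + lh + wh)
lw = 77, lh = 63, wh = 99
lw + lh + wh = 239
SA = 2 * 239
SA = 478
478 ft^2


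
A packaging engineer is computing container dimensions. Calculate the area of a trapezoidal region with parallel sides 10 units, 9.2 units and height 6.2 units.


Shape: trapezoid
Parallel sides a = 10 units, b = 9.2 units; Height h = 6.2 units
Formula: A = (a + b) * h / 2
a + b = 10 + 9.2 = 19.2
A = 19.2 * 6.2 / 2
A = 119.04 / 2
A = 59.52
59.52 units^2


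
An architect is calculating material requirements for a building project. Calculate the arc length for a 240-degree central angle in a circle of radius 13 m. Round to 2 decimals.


Shape: circular arc
Radius r = 13 m, Angle = 240 degrees
Formula: L = (angle/360) * 2 * pi * r
2 * pi * r = 26 * pi
L = (240/360) * 26 * pi
L = 17.333333 * pi
L = 54.45
54.45 m


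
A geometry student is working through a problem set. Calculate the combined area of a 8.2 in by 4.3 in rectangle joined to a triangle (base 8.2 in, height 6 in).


Composite shape: rectangle + triangle
Rectangle area = 8.2 * 4.3 = 35.26
Triangle area = 0.5 * 8.2 * 6 = 24.6
Total = 35.26 + 24.6
Total = 59.86
59.86 in^2


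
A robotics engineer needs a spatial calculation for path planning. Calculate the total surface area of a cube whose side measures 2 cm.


Shape: cube
Side s = 2 cm
A cube has 6 square faces.
Formula: SA = 6 * s^2
s^2 = 4
SA = 6 * 4
SA = 24
24 cm^2


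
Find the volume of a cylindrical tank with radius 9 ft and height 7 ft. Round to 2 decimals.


Shape: cylinder
Radius r = 9 ft, Height h = 7 ft
Formula: V = pi * r^2 * h
r^2 = 81
V = pi * 81 * 7
V = 567 * pi
V = 1781.28
1781.28 ft^3


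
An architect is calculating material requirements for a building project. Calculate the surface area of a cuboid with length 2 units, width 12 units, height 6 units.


Shape: rectangular prism
l = 2 units, w = 12 units, h = 6 units
Formula: SA = 2(lw + lh + wh)
lw = 24, lh = 12, wh = 72
lw + lh + wh = 108
SA = 2 * 108
SA = 216
216 units^2


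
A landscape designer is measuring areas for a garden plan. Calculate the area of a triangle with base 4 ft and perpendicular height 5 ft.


Shape: triangle
Base b = 4 ft, Height h = 5 ft
Formula: A = (1/2) * b * h
A = 0.5 * 4 * 5
A = 0.5 * 20
A = 10
10 ft^2


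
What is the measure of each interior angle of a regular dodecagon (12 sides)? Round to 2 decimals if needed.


Shape: regular dodecagon (12 sides)
Formula: interior angle = (n - 2) * 180 / n
(n - 2) = 10
(n - 2) * 180 = 1800
angle = 1800 / 12
angle = 150
150 degrees


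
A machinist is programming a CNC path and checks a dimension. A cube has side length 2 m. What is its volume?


Shape: cube
Side s = 2 m
Formula: V = s^3
V = 2 * 2 * 2
V = 4 * 2
V = 8
8 m^3


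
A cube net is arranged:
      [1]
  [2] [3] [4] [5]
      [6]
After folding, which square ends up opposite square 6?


Net: cross layout. Take square 3 as the base (bottom).
Fold the four squares in the horizontal row up around 3: 2 -> left, 4 -> right, 5 wraps to the top.
Fold 1 and 6 up from 3: 1 -> back, 6 -> front.
Opposite pairs are therefore: (1, 6), (2, 4), (3, 5).
Face 6 is opposite face 1.
face 1


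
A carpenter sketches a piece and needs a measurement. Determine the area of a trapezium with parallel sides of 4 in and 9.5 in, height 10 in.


Shape: trapezoid
Parallel sides a = 4 in, b = 9.5 in; Height h = 10 in
Formula: A = (a + b) * h / 2
a + b = 4 + 9.5 = 13.5
A = 13.5 * 10 / 2
A = 135 / 2
A = 67.5
67.5 in^2


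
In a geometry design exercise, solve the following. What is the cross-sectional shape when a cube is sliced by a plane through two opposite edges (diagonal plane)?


Solid: cube
Cutting plane: through two opposite edges (diagonal plane)
Visualize the intersection of the plane with the solid's surface.
The boundary of the cut region is a rectangle.
rectangle


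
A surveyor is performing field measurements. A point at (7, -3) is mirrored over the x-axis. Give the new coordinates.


Transformation: reflection
Original point: (7, -3)
Rule for reflection over the x-axis: (x, y) -> (x, -y)
Apply: (7, -3) -> (7, 3)
(7, 3)


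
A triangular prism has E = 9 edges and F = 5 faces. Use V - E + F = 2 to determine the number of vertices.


Polyhedron: triangular prism
Euler's formula for convex polyhedra: V - E + F = 2
Given: E = 9 edges and F = 5 faces
Solve for V:
V = 2 + E - F = 2 + 9 - 5 = 6
6 vertices


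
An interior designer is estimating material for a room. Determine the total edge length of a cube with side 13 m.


Shape: cube
Side s = 13 m
A cube has 12 edges, all equal.
Formula: total edge length = 12 * s
Total = 12 * 13
Total = 156
156 m


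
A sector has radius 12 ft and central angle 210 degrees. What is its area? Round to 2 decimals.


Shape: circular sector
Radius r = 12 ft, Angle = 210 degrees
Formula: A = (angle/360) * pi * r^2
r^2 = 144
Fraction of circle = 210/360
A = (210/360) * pi * 144
A = 84 * pi
A = 263.89
263.89 ft^2


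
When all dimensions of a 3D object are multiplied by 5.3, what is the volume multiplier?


Linear scale factor k = 5.3
Rule: under a linear scaling by k, volumes scale by k^3.
k^3 = 5.3 * 5.3 * 5.3
k^3 = 28.09 * 5.3
k^3 = 148.877
Volume scales by a factor of 148.877.
148.877 (dimensionless)


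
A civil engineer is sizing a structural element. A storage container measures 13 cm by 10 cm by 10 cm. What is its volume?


Shape: rectangular prism
l = 13 cm, w = 10 cm, h = 10 cm
Formula: V = l * w * h
V = 13 * 10 * 10
V = 130 * 10
V = 1300
1300 cm^3


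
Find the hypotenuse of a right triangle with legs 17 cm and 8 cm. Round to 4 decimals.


Shape: right triangle
Legs a = 17 cm, b = 8 cm
Formula: c = sqrt(a^2 + b^2)
a^2 = 289, b^2 = 64
a^2 + b^2 = 353
c = sqrt(353)
c = 18.7883
18.7883 cm


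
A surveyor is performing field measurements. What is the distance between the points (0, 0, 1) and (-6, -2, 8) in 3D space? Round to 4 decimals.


3D distance between two points
P1 = (0, 0, 1), P2 = (-6, -2, 8)
Formula: d = sqrt((x2-x1)^2 + (y2-y1)^2 + (z2-z1)^2)
dx = -6 - 0 = -6
dy = -2 - 0 = -2
dz = 8 - 1 = 7
dx^2 + dy^2 + dz^2 = 36 + 4 + 49 = 89
d = sqrt(89)
d = 9.434
9.434 units


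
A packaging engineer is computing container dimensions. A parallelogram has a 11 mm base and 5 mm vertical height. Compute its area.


Shape: parallelogram
Base b = 11 mm, Height h = 5 mm
Formula: A = b * h
A = 11 * 5
A = 55
55 mm^2


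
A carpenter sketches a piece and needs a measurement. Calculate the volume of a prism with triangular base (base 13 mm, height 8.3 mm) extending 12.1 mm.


Shape: triangular prism
Triangle base = 13 mm, triangle height = 8.3 mm, prism length L = 12.1 mm
Formula: V = (1/2 * b * h_tri) * L
Cross-section area = 0.5 * 13 * 8.3 = 53.95
V = 53.95 * 12.1
V = 652.795
652.795 mm^3


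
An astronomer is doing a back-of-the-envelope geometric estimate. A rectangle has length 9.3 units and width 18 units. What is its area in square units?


Shape: rectangle
Length l = 9.3 units, Width w = 18 units
Formula: A = l * w
A = 9.3 * 18
A = 167.4
167.4 units^2


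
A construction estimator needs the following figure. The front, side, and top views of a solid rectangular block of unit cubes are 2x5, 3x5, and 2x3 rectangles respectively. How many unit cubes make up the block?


Orthographic views of a solid rectangular block:
Front view 2 x 5 -> length = 2, height = 5
Side view 3 x 5 -> width = 3, height = 5 (consistent)
Top view 2 x 3 -> confirms length = 2, width = 3
The block is 2 x 3 x 5.
Total unit cubes = 2 * 3 * 5 = 30
30 unit cubes


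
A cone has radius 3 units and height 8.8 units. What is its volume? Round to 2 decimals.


Shape: cone
Radius r = 3 units, Height h = 8.8 units
Formula: V = (1/3) * pi * r^2 * h
r^2 = 9
pi * r^2 * h = pi * 9 * 8.8 = 79.2 * pi
V = 79.2 * pi / 3
V = 82.94
82.94 units^3


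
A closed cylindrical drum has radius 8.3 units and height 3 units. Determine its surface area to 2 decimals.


Shape: closed cylinder
Radius r = 8.3 units, Height h = 3 units
Formula: SA = 2*pi*r^2 + 2*pi*r*h = 2*pi*r*(r + h)
r + h = 11.3
2 * r * (r + h) = 2 * 8.3 * 11.3 = 187.58
SA = 187.58 * pi
SA = 589.3
589.3 units^2


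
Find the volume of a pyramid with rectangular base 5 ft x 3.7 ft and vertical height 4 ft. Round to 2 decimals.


Shape: rectangular pyramid
Base: 5 ft x 3.7 ft, Height h = 4 ft
Formula: V = (1/3) * base_area * h
base_area = 5 * 3.7 = 18.5
base_area * h = 18.5 * 4 = 74
V = 74 / 3
V = 24.67
24.67 ft^3


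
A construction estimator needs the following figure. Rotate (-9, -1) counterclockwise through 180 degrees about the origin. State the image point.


Transformation: rotation about the origin
Original point: (-9, -1)
Rule for 180 deg: (x, y) -> (-x, -y)
Apply: (-9, -1) -> (9, 1)
(9, 1)


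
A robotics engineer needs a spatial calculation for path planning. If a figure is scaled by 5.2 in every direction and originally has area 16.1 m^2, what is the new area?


Linear scale factor k = 5.2
Original area = 16.1 m^2
Rule: under a linear scaling by k, areas scale by k^2.
k^2 = 5.2^2 = 27.04
New area = 16.1 * 27.04
New area = 435.344
435.344 m^2


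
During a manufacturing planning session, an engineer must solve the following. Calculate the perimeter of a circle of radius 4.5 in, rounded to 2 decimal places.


Shape: circle
Radius r = 4.5 in
Formula: C = 2 * pi * r
C = 2 * pi * 4.5
C = 9 * pi
C = 28.27
28.27 in


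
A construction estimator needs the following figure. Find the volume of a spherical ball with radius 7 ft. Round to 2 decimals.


Shape: sphere
Radius r = 7 ft
Formula: V = (4/3) * pi * r^3
r^3 = 343
(4/3) * 343 = 457.333333
V = 457.333333 * pi
V = 1436.76
1436.76 ft^3


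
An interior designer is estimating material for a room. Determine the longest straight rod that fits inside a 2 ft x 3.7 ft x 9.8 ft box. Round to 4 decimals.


Shape: rectangular box (space diagonal)
l = 2 ft, w = 3.7 ft, h = 9.8 ft
Visualize: the diagonal of the base, then a right triangle with that diagonal and the height.
Formula: d = sqrt(l^2 + w^2 + h^2)
l^2 + w^2 + h^2 = 4 + 13.69 + 96.04 = 113.73
d = sqrt(113.73)
d = 10.6644
10.6644 ft


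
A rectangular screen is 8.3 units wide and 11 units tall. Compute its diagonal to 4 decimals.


Shape: rectangle (diagonal via Pythagoras)
Sides: 8.3 units and 11 units
Formula: d = sqrt(l^2 + w^2)
l^2 = 68.89, w^2 = 121
l^2 + w^2 = 189.89
d = sqrt(189.89)
d = 13.7801
13.7801 units


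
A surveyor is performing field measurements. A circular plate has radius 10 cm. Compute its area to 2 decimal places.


Shape: circle
Radius r = 10 cm
Formula: A = pi * r^2
r^2 = 10^2 = 100
A = pi * 100
A = 314.16
314.16 cm^2


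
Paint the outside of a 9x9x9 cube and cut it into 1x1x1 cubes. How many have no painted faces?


Large cube: 9 x 9 x 9, cut into unit cubes.
n = 9, so n - 2 = 7
Unpainted cubes form the interior (n - 2)^3 block.
(n - 2)^3 = 7^3 = 343
343 unit cubes


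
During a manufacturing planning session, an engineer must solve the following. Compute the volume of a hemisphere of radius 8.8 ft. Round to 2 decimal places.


Shape: hemisphere (half of a sphere)
Radius r = 8.8 ft
Formula: V = (1/2) * (4/3) * pi * r^3 = (2/3) * pi * r^3
r^3 = 681.472
(2/3) * 681.472 = 454.314667
V = 454.314667 * pi
V = 1427.27
1427.27 ft^3


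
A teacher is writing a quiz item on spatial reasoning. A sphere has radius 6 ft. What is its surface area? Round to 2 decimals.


Shape: sphere
Radius r = 6 ft
Formula: SA = 4 * pi * r^2
r^2 = 36
SA = 4 * pi * 36
SA = 144 * pi
SA = 452.39
452.39 ft^2


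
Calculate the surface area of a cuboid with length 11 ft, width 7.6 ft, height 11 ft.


Shape: rectangular prism
l = 11 ft, w = 7.6 ft, h = 11 ft
Formula: SA = 2(lw + lh + wh)
lw = 83.6, lh = 121, wh = 83.6
lw + lh + wh = 288.2
SA = 2 * 288.2
SA = 576.4
576.4 ft^2


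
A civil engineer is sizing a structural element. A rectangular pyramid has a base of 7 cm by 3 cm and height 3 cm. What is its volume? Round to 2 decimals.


Shape: rectangular pyramid
Base: 7 cm x 3 cm, Height h = 3 cm
Formula: V = (1/3) * base_area * h
base_area = 7 * 3 = 21
base_area * h = 21 * 3 = 63
V = 63 / 3
V = 21
21 cm^3


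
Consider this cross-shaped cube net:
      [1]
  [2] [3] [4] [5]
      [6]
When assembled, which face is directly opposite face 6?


Net: cross layout. Take square 3 as the base (bottom).
Fold the four squares in the horizontal row up around 3: 2 -> left, 4 -> right, 5 wraps to the top.
Fold 1 and 6 up from 3: 1 -> back, 6 -> front.
Opposite pairs are therefore: (1, 6), (2, 4), (3, 5).
Face 6 is opposite face 1.
face 1


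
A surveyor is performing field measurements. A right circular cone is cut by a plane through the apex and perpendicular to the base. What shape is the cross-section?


Solid: right circular cone
Cutting plane: through the apex and perpendicular to the base
Visualize the intersection of the plane with the solid's surface.
The boundary of the cut region is a isosceles triangle.
isosceles triangle


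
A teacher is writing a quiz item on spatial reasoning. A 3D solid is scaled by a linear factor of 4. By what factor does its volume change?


Linear scale factor k = 4
Rule: under a linear scaling by k, volumes scale by k^3.
k^3 = 4 * 4 * 4
k^3 = 16 * 4
k^3 = 64
Volume scales by a factor of 64.
64 (dimensionless)


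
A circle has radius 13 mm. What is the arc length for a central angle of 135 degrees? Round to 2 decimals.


Shape: circular arc
Radius r = 13 mm, Angle = 135 degrees
Formula: L = (angle/360) * 2 * pi * r
2 * pi * r = 26 * pi
L = (135/360) * 26 * pi
L = 9.75 * pi
L = 30.63
30.63 mm


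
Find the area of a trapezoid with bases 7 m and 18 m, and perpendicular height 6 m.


Shape: trapezoid
Parallel sides a = 7 m, b = 18 m; Height h = 6 m
Formula: A = (a + b) * h / 2
a + b = 7 + 18 = 25
A = 25 * 6 / 2
A = 150 / 2
A = 75
75 m^2


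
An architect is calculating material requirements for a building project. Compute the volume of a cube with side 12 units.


Shape: cube
Side s = 12 units
Formula: V = s^3
V = 12 * 12 * 12
V = 144 * 12
V = 1728
1728 units^3


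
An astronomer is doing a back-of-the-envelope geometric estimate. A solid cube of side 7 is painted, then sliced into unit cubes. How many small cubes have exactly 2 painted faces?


Large cube: 7 x 7 x 7, cut into unit cubes.
n = 7, so n - 2 = 5
Cubes with 2 painted faces lie along the edges, excluding corners.
A cube has 12 edges; each contributes (n - 2) = 5 such cubes.
Count = 12 * 5 = 60
60 unit cubes


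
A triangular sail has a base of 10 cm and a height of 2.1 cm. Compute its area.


Shape: triangle
Base b = 10 cm, Height h = 2.1 cm
Formula: A = (1/2) * b * h
A = 0.5 * 10 * 2.1
A = 0.5 * 21
A = 10.5
10.5 cm^2


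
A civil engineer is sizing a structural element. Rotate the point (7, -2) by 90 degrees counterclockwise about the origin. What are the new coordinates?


Transformation: rotation about the origin
Original point: (7, -2)
Rule for 90 deg counterclockwise: (x, y) -> (-y, x)
Apply: (7, -2) -> (2, 7)
(2, 7)


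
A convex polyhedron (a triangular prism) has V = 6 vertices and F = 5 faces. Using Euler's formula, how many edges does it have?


Polyhedron: triangular prism
Euler's formula for convex polyhedra: V - E + F = 2
Given: V = 6 vertices and F = 5 faces
Solve for E:
E = V + F - 2 = 6 + 5 - 2 = 9
9 edges


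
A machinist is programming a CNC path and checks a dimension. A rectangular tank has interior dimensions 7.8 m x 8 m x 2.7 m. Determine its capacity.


Shape: rectangular prism
l = 7.8 m, w = 8 m, h = 2.7 m
Formula: V = l * w * h
V = 7.8 * 8 * 2.7
V = 62.4 * 2.7
V = 168.48
168.48 m^3


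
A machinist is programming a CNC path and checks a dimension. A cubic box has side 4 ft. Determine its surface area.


Shape: cube
Side s = 4 ft
A cube has 6 square faces.
Formula: SA = 6 * s^2
s^2 = 16
SA = 6 * 16
SA = 96
96 ft^2


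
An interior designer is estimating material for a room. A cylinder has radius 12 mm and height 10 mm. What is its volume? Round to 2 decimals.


Shape: cylinder
Radius r = 12 mm, Height h = 10 mm
Formula: V = pi * r^2 * h
r^2 = 144
V = pi * 144 * 10
V = 1440 * pi
V = 4523.89
4523.89 mm^3


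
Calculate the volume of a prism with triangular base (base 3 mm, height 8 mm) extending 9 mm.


Shape: triangular prism
Triangle base = 3 mm, triangle height = 8 mm, prism length L = 9 mm
Formula: V = (1/2 * b * h_tri) * L
Cross-section area = 0.5 * 3 * 8 = 12
V = 12 * 9
V = 108
108 mm^3


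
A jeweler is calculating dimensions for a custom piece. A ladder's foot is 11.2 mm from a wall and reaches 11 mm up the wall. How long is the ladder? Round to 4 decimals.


Shape: right triangle
Legs a = 11.2 mm, b = 11 mm
Formula: c = sqrt(a^2 + b^2)
a^2 = 125.44, b^2 = 121
a^2 + b^2 = 246.44
c = sqrt(246.44)
c = 15.6984
15.6984 mm


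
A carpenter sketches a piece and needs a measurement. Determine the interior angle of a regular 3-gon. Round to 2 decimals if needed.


Shape: regular triangle (3 sides)
Formula: interior angle = (n - 2) * 180 / n
(n - 2) = 1
(n - 2) * 180 = 180
angle = 180 / 3
angle = 60
60 degrees


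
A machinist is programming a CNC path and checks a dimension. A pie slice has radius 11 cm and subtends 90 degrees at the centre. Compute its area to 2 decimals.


Shape: circular sector
Radius r = 11 cm, Angle = 90 degrees
Formula: A = (angle/360) * pi * r^2
r^2 = 121
Fraction of circle = 90/360
A = (90/360) * pi * 121
A = 30.25 * pi
A = 95.03
95.03 cm^2


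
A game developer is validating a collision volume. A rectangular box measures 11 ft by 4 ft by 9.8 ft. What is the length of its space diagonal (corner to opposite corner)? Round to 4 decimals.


Shape: rectangular box (space diagonal)
l = 11 ft, w = 4 ft, h = 9.8 ft
Visualize: the diagonal of the base, then a right triangle with that diagonal and the height.
Formula: d = sqrt(l^2 + w^2 + h^2)
l^2 + w^2 + h^2 = 121 + 16 + 96.04 = 233.04
d = sqrt(233.04)
d = 15.2656
15.2656 ft


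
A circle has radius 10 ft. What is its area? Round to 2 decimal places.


Shape: circle
Radius r = 10 ft
Formula: A = pi * r^2
r^2 = 10^2 = 100
A = pi * 100
A = 314.16
314.16 ft^2


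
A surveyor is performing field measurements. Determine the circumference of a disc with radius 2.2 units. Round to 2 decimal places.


Shape: circle
Radius r = 2.2 units
Formula: C = 2 * pi * r
C = 2 * pi * 2.2
C = 4.4 * pi
C = 13.82
13.82 units


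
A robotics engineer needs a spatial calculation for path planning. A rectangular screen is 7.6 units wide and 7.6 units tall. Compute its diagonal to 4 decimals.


Shape: rectangle (diagonal via Pythagoras)
Sides: 7.6 units and 7.6 units
Formula: d = sqrt(l^2 + w^2)
l^2 = 57.76, w^2 = 57.76
l^2 + w^2 = 115.52
d = sqrt(115.52)
d = 10.748
10.748 units


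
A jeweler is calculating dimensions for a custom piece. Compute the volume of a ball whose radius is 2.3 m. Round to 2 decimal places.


Shape: sphere
Radius r = 2.3 m
Formula: V = (4/3) * pi * r^3
r^3 = 12.167
(4/3) * 12.167 = 16.222667
V = 16.222667 * pi
V = 50.97
50.97 m^3


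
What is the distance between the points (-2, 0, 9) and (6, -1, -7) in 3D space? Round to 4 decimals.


3D distance between two points
P1 = (-2, 0, 9), P2 = (6, -1, -7)
Formula: d = sqrt((x2-x1)^2 + (y2-y1)^2 + (z2-z1)^2)
dx = 6 - -2 = 8
dy = -1 - 0 = -1
dz = -7 - 9 = -16
dx^2 + dy^2 + dz^2 = 64 + 1 + 256 = 321
d = sqrt(321)
d = 17.9165
17.9165 units


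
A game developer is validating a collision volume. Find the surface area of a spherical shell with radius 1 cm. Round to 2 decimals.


Shape: sphere
Radius r = 1 cm
Formula: SA = 4 * pi * r^2
r^2 = 1
SA = 4 * pi * 1
SA = 4 * pi
SA = 12.57
12.57 cm^2


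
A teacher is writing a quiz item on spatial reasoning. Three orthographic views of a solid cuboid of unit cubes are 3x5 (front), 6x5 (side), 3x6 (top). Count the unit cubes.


Orthographic views of a solid rectangular block:
Front view 3 x 5 -> length = 3, height = 5
Side view 6 x 5 -> width = 6, height = 5 (consistent)
Top view 3 x 6 -> confirms length = 3, width = 6
The block is 3 x 6 x 5.
Total unit cubes = 3 * 6 * 5 = 90
90 unit cubes


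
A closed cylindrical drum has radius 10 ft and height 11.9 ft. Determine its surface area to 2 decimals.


Shape: closed cylinder
Radius r = 10 ft, Height h = 11.9 ft
Formula: SA = 2*pi*r^2 + 2*pi*r*h = 2*pi*r*(r + h)
r + h = 21.9
2 * r * (r + h) = 2 * 10 * 21.9 = 438
SA = 438 * pi
SA = 1376.02
1376.02 ft^2


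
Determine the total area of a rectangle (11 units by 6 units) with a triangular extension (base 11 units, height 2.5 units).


Composite shape: rectangle + triangle
Rectangle area = 11 * 6 = 66
Triangle area = 0.5 * 11 * 2.5 = 13.75
Total = 66 + 13.75
Total = 79.75
79.75 units^2


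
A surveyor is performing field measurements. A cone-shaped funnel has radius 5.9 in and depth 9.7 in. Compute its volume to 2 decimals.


Shape: cone
Radius r = 5.9 in, Height h = 9.7 in
Formula: V = (1/3) * pi * r^2 * h
r^2 = 34.81
pi * r^2 * h = pi * 34.81 * 9.7 = 337.657 * pi
V = 337.657 * pi / 3
V = 353.59
353.59 in^3


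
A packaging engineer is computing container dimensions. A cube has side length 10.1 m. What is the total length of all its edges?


Shape: cube
Side s = 10.1 m
A cube has 12 edges, all equal.
Formula: total edge length = 12 * s
Total = 12 * 10.1
Total = 121.2
121.2 m


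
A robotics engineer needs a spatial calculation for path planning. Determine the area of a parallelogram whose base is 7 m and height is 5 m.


Shape: parallelogram
Base b = 7 m, Height h = 5 m
Formula: A = b * h
A = 7 * 5
A = 35
35 m^2


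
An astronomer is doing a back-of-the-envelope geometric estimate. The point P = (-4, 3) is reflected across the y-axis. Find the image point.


Transformation: reflection
Original point: (-4, 3)
Rule for reflection over the y-axis: (x, y) -> (-x, y)
Apply: (-4, 3) -> (4, 3)
(4, 3)


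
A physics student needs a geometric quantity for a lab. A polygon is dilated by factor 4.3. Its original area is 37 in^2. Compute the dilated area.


Linear scale factor k = 4.3
Original area = 37 in^2
Rule: under a linear scaling by k, areas scale by k^2.
k^2 = 4.3^2 = 18.49
New area = 37 * 18.49
New area = 684.13
684.13 in^2


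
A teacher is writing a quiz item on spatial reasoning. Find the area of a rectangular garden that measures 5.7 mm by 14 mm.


Shape: rectangle
Length l = 5.7 mm, Width w = 14 mm
Formula: A = l * w
A = 5.7 * 14
A = 79.8
79.8 mm^2


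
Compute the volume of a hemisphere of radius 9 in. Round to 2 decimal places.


Shape: hemisphere (half of a sphere)
Radius r = 9 in
Formula: V = (1/2) * (4/3) * pi * r^3 = (2/3) * pi * r^3
r^3 = 729
(2/3) * 729 = 486
V = 486 * pi
V = 1526.81
1526.81 in^3


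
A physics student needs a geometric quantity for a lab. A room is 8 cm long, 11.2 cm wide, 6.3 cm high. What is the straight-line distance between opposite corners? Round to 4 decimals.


Shape: rectangular box (space diagonal)
l = 8 cm, w = 11.2 cm, h = 6.3 cm
Visualize: the diagonal of the base, then a right triangle with that diagonal and the height.
Formula: d = sqrt(l^2 + w^2 + h^2)
l^2 + w^2 + h^2 = 64 + 125.44 + 39.69 = 229.13
d = sqrt(229.13)
d = 15.137
15.137 cm


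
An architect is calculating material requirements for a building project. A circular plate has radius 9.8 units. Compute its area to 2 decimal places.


Shape: circle
Radius r = 9.8 units
Formula: A = pi * r^2
r^2 = 9.8^2 = 96.04
A = pi * 96.04
A = 301.72
301.72 units^2


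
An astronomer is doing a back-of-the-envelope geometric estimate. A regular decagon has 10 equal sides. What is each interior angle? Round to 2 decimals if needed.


Shape: regular decagon (10 sides)
Formula: interior angle = (n - 2) * 180 / n
(n - 2) = 8
(n - 2) * 180 = 1440
angle = 1440 / 10
angle = 144
144 degrees


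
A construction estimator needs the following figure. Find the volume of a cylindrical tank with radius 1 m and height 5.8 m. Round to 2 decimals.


Shape: cylinder
Radius r = 1 m, Height h = 5.8 m
Formula: V = pi * r^2 * h
r^2 = 1
V = pi * 1 * 5.8
V = 5.8 * pi
V = 18.22
18.22 m^3


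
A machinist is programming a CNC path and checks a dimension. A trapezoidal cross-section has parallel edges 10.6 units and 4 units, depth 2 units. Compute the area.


Shape: trapezoid
Parallel sides a = 10.6 units, b = 4 units; Height h = 2 units
Formula: A = (a + b) * h / 2
a + b = 10.6 + 4 = 14.6
A = 14.6 * 2 / 2
A = 29.2 / 2
A = 14.6
14.6 units^2


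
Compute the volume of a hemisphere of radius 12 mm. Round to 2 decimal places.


Shape: hemisphere (half of a sphere)
Radius r = 12 mm
Formula: V = (1/2) * (4/3) * pi * r^3 = (2/3) * pi * r^3
r^3 = 1728
(2/3) * 1728 = 1152
V = 1152 * pi
V = 3619.11
3619.11 mm^3


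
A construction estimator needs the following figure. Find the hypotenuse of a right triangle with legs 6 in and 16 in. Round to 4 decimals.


Shape: right triangle
Legs a = 6 in, b = 16 in
Formula: c = sqrt(a^2 + b^2)
a^2 = 36, b^2 = 256
a^2 + b^2 = 292
c = sqrt(292)
c = 17.088
17.088 in


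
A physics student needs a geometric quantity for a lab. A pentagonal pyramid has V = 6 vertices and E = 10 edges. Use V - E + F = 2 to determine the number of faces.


Polyhedron: pentagonal pyramid
Euler's formula for convex polyhedra: V - E + F = 2
Given: V = 6 vertices and E = 10 edges
Solve for F:
F = 2 + E - V = 2 + 10 - 6 = 6
6 faces


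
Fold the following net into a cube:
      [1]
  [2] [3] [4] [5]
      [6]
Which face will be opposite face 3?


Net: cross layout. Take square 3 as the base (bottom).
Fold the four squares in the horizontal row up around 3: 2 -> left, 4 -> right, 5 wraps to the top.
Fold 1 and 6 up from 3: 1 -> back, 6 -> front.
Opposite pairs are therefore: (1, 6), (2, 4), (3, 5).
Face 3 is opposite face 5.
face 5


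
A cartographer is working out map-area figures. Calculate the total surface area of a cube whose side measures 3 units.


Shape: cube
Side s = 3 units
A cube has 6 square faces.
Formula: SA = 6 * s^2
s^2 = 9
SA = 6 * 9
SA = 54
54 units^2


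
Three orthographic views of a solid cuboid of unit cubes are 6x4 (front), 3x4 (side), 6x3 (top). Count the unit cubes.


Orthographic views of a solid rectangular block:
Front view 6 x 4 -> length = 6, height = 4
Side view 3 x 4 -> width = 3, height = 4 (consistent)
Top view 6 x 3 -> confirms length = 6, width = 3
The block is 6 x 3 x 4.
Total unit cubes = 6 * 3 * 4 = 72
72 unit cubes


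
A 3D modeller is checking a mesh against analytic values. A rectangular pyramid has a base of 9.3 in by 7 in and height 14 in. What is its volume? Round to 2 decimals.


Shape: rectangular pyramid
Base: 9.3 in x 7 in, Height h = 14 in
Formula: V = (1/3) * base_area * h
base_area = 9.3 * 7 = 65.1
base_area * h = 65.1 * 14 = 911.4
V = 911.4 / 3
V = 303.8
303.8 in^3


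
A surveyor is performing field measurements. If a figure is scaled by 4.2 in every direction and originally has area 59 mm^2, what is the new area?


Linear scale factor k = 4.2
Original area = 59 mm^2
Rule: under a linear scaling by k, areas scale by k^2.
k^2 = 4.2^2 = 17.64
New area = 59 * 17.64
New area = 1040.76
1040.76 mm^2


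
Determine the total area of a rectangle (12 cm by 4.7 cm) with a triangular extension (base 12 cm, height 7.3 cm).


Composite shape: rectangle + triangle
Rectangle area = 12 * 4.7 = 56.4
Triangle area = 0.5 * 12 * 7.3 = 43.8
Total = 56.4 + 43.8
Total = 100.2
100.2 cm^2


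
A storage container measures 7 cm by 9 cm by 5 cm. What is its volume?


Shape: rectangular prism
l = 7 cm, w = 9 cm, h = 5 cm
Formula: V = l * w * h
V = 7 * 9 * 5
V = 63 * 5
V = 315
315 cm^3


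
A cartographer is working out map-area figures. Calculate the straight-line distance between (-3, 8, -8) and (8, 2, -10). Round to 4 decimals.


3D distance between two points
P1 = (-3, 8, -8), P2 = (8, 2, -10)
Formula: d = sqrt((x2-x1)^2 + (y2-y1)^2 + (z2-z1)^2)
dx = 8 - -3 = 11
dy = 2 - 8 = -6
dz = -10 - -8 = -2
dx^2 + dy^2 + dz^2 = 121 + 36 + 4 = 161
d = sqrt(161)
d = 12.6886
12.6886 units


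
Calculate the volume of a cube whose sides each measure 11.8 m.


Shape: cube
Side s = 11.8 m
Formula: V = s^3
V = 11.8 * 11.8 * 11.8
V = 139.24 * 11.8
V = 1643.032
1643.032 m^3


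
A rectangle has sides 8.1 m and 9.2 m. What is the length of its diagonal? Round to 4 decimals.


Shape: rectangle (diagonal via Pythagoras)
Sides: 8.1 m and 9.2 m
Formula: d = sqrt(l^2 + w^2)
l^2 = 65.61, w^2 = 84.64
l^2 + w^2 = 150.25
d = sqrt(150.25)
d = 12.2577
12.2577 m
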